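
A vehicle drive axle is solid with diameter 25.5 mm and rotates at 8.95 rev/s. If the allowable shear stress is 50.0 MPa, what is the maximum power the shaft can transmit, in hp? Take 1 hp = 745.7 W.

12.3 hp

J = πd⁴/32 = π(0.0255)⁴/32 = 4.151×10^-8 m⁴.
T_max = τ_allow·J/r = 5.00×10^7 × 4.151×10^-8 / 0.0127 = 162.8 N·m.
ω = 2π·8.95 = 56.23 rad/s, so P_max = T_max·ω = 9154 W.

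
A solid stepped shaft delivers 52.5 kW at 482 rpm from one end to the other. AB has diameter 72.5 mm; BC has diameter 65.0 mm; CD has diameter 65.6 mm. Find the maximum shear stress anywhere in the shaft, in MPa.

19.3 MPa

ω = 2π·482/60 = 50.47 rad/s, so T = P/ω = 52.5×10³ / 50.47 = 1040 N·m.
Under the same torque, τ_max = 16T/(πd³) is largest where d is smallest — segment BC (d = 65.0 mm).
τ_max = 16·1040/(π·(0.0650)³) = 1.929×10^7 Pa.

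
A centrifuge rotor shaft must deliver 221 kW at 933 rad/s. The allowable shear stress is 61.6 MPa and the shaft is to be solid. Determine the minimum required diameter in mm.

ω = 933 rad/s, so T = P/ω = 221×10³ / 933.0 = 236.9 N·m.
For a solid shaft τ_max = 16T/(πd³), so d = (16T/(π τ_allow))^(1/3) = (16·236.9/(π·6.16×10^7))^(1/3) = 0.02695 m.

27.0 mm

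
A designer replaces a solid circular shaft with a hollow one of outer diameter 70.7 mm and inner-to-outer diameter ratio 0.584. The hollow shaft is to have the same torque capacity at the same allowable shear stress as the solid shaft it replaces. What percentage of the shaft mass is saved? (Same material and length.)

Equal τ_max and T ⇒ the solid shaft needs d_s³ = d_o³(1−k⁴), so d_s = 70.7·(1−0.584⁴)^(1/3) = 67.85 mm.
Area ratio A_h/A_s = d_o²(1−k²)/d_s² = (1−k²)/(1−k⁴)^(2/3) = 0.7156.
Mass saving = 1 − 0.7156 = 28.4 %.

28.4 %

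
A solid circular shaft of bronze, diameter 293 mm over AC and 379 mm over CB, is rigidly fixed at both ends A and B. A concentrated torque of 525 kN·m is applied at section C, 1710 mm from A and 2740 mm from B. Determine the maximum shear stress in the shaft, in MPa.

Compatibility: T_A·a/J_AC = T_B·b/J_CB with T_A + T_B = T₀.
J_AC = 7.24×10^-4 m⁴, J_CB = 2.03×10^-3 m⁴, so T_A = T₀·(J_AC/a)/((J_AC/a)+(J_CB/b)) = 191100 N·m, T_B = 333900 N·m.
τ in each portion: τ_AC = 3.87×10^7 Pa, τ_CB = 3.12×10^7 Pa; maximum is in AC.
τ_max = T_AC·r/J = 191100·0.146/7.24×10^-4 = 3.869×10^7 Pa.

38.7 MPa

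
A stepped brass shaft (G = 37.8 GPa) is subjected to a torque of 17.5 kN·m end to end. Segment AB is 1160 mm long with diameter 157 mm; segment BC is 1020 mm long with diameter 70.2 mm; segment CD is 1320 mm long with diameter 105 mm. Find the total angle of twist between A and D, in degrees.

14.8°

J_AB = π(0.157)⁴/32 = 5.96×10^-5 m⁴; J_BC = π(0.0702)⁴/32 = 2.38×10^-6 m⁴; J_CD = π(0.105)⁴/32 = 1.19×10^-5 m⁴.
θ = (T/G)·Σ L_i/J_i = (17500/37.8×10⁹)·(1.16/5.96×10^-5 + 1.02/2.38×10^-6 + 1.32/1.19×10^-5) = 0.2583 rad.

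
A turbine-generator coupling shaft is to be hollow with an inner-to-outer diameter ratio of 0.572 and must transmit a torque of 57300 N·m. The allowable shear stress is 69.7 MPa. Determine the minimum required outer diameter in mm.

For a hollow shaft with d_i/d_o = 0.572: τ_max = 16T/(π d_o³ (1−k⁴)), so d_o = [16T/(π τ_allow (1−k⁴))]^(1/3) = [16·57300/(π·6.97×10^7·0.8930)]^(1/3) = 0.1674 m.

167 mm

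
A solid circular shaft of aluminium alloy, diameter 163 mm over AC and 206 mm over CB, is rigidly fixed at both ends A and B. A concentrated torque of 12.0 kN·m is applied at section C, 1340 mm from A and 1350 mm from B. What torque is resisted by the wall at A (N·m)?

Compatibility: T_A·a/J_AC = T_B·b/J_CB with T_A + T_B = T₀.
J_AC = 6.93×10^-5 m⁴, J_CB = 1.77×10^-4 m⁴, so T_A = T₀·(J_AC/a)/((J_AC/a)+(J_CB/b)) = 3397 N·m, T_B = 8603 N·m.

3400 N·m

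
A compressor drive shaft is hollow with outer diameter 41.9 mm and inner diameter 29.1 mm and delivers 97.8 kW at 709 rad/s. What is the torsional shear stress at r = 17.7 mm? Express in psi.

ω = 709 rad/s, so T = P/ω = 97.8×10³ / 709.0 = 137.9 N·m.
J = π(d_o⁴ − d_i⁴)/32 = π(0.0419⁴ − 0.0291⁴)/32 = 2.322×10^-7 m⁴.
Shear stress varies linearly with radius: τ = T·r/J = 137.9 × 0.0177 / 2.322×10^-7 = 1.052×10^7 Pa.

1530 psi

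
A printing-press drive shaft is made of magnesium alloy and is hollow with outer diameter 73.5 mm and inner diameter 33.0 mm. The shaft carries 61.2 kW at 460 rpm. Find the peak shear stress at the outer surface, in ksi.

2.46 ksi

ω = 2π·460/60 = 48.17 rad/s, so T = P/ω = 61.2×10³ / 48.17 = 1270 N·m.
J = π(d_o⁴ − d_i⁴)/32 = π(0.0735⁴ − 0.0330⁴)/32 = 2.749×10^-6 m⁴.
τ_max = T·r/J = 1270 × 0.0367 / 2.749×10^-6 = 1.699×10^7 Pa.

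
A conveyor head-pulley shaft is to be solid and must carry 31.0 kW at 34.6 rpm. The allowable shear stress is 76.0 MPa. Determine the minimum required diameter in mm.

ω = 2π·34.6/60 = 3.623 rad/s, so T = P/ω = 31.0×10³ / 3.623 = 8556 N·m.
For a solid shaft τ_max = 16T/(πd³), so d = (16T/(π τ_allow))^(1/3) = (16·8556/(π·7.60×10^7))^(1/3) = 0.08308 m.

83.1 mm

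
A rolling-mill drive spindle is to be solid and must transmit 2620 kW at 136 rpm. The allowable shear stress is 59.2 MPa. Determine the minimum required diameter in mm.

251 mm

ω = 2π·136/60 = 14.24 rad/s, so T = P/ω = 2620×10³ / 14.24 = 184000 N·m.
For a solid shaft τ_max = 16T/(πd³), so d = (16T/(π τ_allow))^(1/3) = (16·184000/(π·5.92×10^7))^(1/3) = 0.2511 m.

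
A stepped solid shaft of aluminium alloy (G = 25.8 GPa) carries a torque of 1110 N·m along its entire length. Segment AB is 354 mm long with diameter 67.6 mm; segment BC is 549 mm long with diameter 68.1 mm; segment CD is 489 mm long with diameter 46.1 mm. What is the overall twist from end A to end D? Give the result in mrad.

66.1 mrad

J_AB = π(0.0676)⁴/32 = 2.05×10^-6 m⁴; J_BC = π(0.0681)⁴/32 = 2.11×10^-6 m⁴; J_CD = π(0.0461)⁴/32 = 4.43×10^-7 m⁴.
θ = (T/G)·Σ L_i/J_i = (1110/25.8×10⁹)·(0.354/2.05×10^-6 + 0.549/2.11×10^-6 + 0.489/4.43×10^-7) = 0.06606 rad.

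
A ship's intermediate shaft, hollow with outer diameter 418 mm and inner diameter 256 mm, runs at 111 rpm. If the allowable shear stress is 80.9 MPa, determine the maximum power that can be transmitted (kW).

11600 kW

J = π(d_o⁴ − d_i⁴)/32 = π(0.418⁴ − 0.256⁴)/32 = 2.575×10^-3 m⁴.
T_max = τ_allow·J/r = 8.09×10^7 × 2.575×10^-3 / 0.209 = 996900 N·m.
ω = 2π·111/60 = 11.62 rad/s, so P_max = T_max·ω = 1.159×10^7 W.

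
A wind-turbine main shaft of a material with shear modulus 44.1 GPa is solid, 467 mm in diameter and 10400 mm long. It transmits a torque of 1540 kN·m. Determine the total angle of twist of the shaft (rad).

0.0778 rad

J = πd⁴/32 = π(0.467)⁴/32 = 4.669×10^-3 m⁴.
θ = T·L/(G·J) = 1.540e6 × 10.4 / (44.1×10⁹ × 4.669×10^-3) = 0.07778 rad.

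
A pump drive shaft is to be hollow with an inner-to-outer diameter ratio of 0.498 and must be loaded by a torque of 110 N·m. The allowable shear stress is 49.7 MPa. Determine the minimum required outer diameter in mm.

For a hollow shaft with d_i/d_o = 0.498: τ_max = 16T/(π d_o³ (1−k⁴)), so d_o = [16T/(π τ_allow (1−k⁴))]^(1/3) = [16·110.0/(π·4.97×10^7·0.9385)]^(1/3) = 0.02290 m.

22.9 mm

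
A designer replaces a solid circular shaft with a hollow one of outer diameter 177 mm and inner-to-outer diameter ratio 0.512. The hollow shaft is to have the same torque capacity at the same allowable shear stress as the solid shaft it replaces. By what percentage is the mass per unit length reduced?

Equal τ_max and T ⇒ the solid shaft needs d_s³ = d_o³(1−k⁴), so d_s = 177·(1−0.512⁴)^(1/3) = 172.8 mm.
Area ratio A_h/A_s = d_o²(1−k²)/d_s² = (1−k²)/(1−k⁴)^(2/3) = 0.7737.
Mass saving = 1 − 0.7737 = 22.6 %.

22.6 %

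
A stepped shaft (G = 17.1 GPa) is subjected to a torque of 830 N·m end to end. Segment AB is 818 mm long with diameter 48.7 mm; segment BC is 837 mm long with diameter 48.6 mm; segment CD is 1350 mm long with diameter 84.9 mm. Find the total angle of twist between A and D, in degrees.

J_AB = π(0.0487)⁴/32 = 5.52×10^-7 m⁴; J_BC = π(0.0486)⁴/32 = 5.48×10^-7 m⁴; J_CD = π(0.0849)⁴/32 = 5.10×10^-6 m⁴.
θ = (T/G)·Σ L_i/J_i = (830.0/17.1×10⁹)·(0.818/5.52×10^-7 + 0.837/5.48×10^-7 + 1.35/5.10×10^-6) = 0.1589 rad.

9.11°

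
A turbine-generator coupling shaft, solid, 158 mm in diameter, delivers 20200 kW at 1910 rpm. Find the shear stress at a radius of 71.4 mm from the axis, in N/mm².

ω = 2π·1910/60 = 200.0 rad/s, so T = P/ω = 20200×10³ / 200.0 = 101000 N·m.
J = πd⁴/32 = π(0.158)⁴/32 = 6.118×10^-5 m⁴.
Shear stress varies linearly with radius: τ = T·r/J = 101000 × 0.0714 / 6.118×10^-5 = 1.179×10^8 Pa.

118 N/mm²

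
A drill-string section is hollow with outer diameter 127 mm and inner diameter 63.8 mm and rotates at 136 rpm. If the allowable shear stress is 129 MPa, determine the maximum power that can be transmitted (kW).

J = π(d_o⁴ − d_i⁴)/32 = π(0.127⁴ − 0.0638⁴)/32 = 2.391×10^-5 m⁴.
T_max = τ_allow·J/r = 1.29×10^8 × 2.391×10^-5 / 0.0635 = 48580 N·m.
ω = 2π·136/60 = 14.24 rad/s, so P_max = T_max·ω = 6.919×10^5 W.

692 kW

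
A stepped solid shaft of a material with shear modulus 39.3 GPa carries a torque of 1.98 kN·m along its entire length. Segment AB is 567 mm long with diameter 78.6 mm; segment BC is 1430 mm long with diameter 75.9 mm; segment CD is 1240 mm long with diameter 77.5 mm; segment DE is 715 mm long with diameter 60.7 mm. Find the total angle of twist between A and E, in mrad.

J_AB = π(0.0786)⁴/32 = 3.75×10^-6 m⁴; J_BC = π(0.0759)⁴/32 = 3.26×10^-6 m⁴; J_CD = π(0.0775)⁴/32 = 3.54×10^-6 m⁴; J_DE = π(0.0607)⁴/32 = 1.33×10^-6 m⁴.
θ = (T/G)·Σ L_i/J_i = (1980/39.3×10⁹)·(0.567/3.75×10^-6 + 1.43/3.26×10^-6 + 1.24/3.54×10^-6 + 0.715/1.33×10^-6) = 0.07440 rad.

74.4 mrad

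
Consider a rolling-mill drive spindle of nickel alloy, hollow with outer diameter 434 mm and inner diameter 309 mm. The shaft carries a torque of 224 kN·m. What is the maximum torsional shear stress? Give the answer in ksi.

2.72 ksi

J = π(d_o⁴ − d_i⁴)/32 = π(0.434⁴ − 0.309⁴)/32 = 2.588×10^-3 m⁴.
τ_max = T·r/J = 224000 × 0.217 / 2.588×10^-3 = 1.878×10^7 Pa.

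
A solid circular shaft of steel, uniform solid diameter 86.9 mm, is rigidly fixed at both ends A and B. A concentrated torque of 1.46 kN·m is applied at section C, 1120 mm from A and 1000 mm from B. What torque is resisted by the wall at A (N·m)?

689 N·m

With uniform GJ and both ends fixed, compatibility θ_AC = θ_CB gives T_A·a = T_B·b, together with T_A + T_B = T₀.
T_A = T₀·b/(a+b) = 1460·1000/2120 = 688.7 N·m; T_B = 771.3 N·m.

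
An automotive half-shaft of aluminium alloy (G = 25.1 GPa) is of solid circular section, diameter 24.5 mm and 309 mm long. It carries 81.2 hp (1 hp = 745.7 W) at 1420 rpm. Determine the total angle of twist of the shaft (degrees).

ω = 2π·1420/60 = 148.7 rad/s, so T = P/ω = 81.2×745.7 / 148.7 = 407.2 N·m.
J = πd⁴/32 = π(0.0245)⁴/32 = 3.537×10^-8 m⁴.
θ = T·L/(G·J) = 407.2 × 0.309 / (25.1×10⁹ × 3.537×10^-8) = 0.1417 rad.

8.12°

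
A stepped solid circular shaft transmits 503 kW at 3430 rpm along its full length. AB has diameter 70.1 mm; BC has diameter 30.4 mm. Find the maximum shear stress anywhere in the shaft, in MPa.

ω = 2π·3430/60 = 359.2 rad/s, so T = P/ω = 503×10³ / 359.2 = 1400 N·m.
Under the same torque, τ_max = 16T/(πd³) is largest where d is smallest — segment BC (d = 30.4 mm).
τ_max = 16·1400/(π·(0.0304)³) = 2.539×10^8 Pa.

254 MPa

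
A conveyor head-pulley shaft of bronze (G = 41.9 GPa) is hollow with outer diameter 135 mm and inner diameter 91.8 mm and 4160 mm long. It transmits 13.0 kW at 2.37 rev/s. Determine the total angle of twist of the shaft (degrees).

0.194°

ω = 2π·2.37 = 14.89 rad/s, so T = P/ω = 13.0×10³ / 14.89 = 873.0 N·m.
J = π(d_o⁴ − d_i⁴)/32 = π(0.135⁴ − 0.0918⁴)/32 = 2.564×10^-5 m⁴.
θ = T·L/(G·J) = 873.0 × 4.16 / (41.9×10⁹ × 2.564×10^-5) = 3.381×10^-3 rad.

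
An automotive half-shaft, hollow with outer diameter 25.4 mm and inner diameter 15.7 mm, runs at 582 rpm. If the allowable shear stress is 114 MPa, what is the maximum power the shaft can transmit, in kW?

J = π(d_o⁴ − d_i⁴)/32 = π(0.0254⁴ − 0.0157⁴)/32 = 3.490×10^-8 m⁴.
T_max = τ_allow·J/r = 1.14×10^8 × 3.490×10^-8 / 0.0127 = 313.3 N·m.
ω = 2π·582/60 = 60.95 rad/s, so P_max = T_max·ω = 1.909×10^4 W.

19.1 kW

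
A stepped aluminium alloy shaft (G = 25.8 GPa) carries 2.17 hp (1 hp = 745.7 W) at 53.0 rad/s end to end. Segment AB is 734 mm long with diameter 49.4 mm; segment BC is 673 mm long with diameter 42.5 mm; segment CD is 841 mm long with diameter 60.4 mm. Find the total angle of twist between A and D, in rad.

0.00473 rad

ω = 53.0 rad/s, so T = P/ω = 2.17×745.7 / 53.00 = 30.53 N·m.
J_AB = π(0.0494)⁴/32 = 5.85×10^-7 m⁴; J_BC = π(0.0425)⁴/32 = 3.20×10^-7 m⁴; J_CD = π(0.0604)⁴/32 = 1.31×10^-6 m⁴.
θ = (T/G)·Σ L_i/J_i = (30.53/25.8×10⁹)·(0.734/5.85×10^-7 + 0.673/3.20×10^-7 + 0.841/1.31×10^-6) = 4.734×10^-3 rad.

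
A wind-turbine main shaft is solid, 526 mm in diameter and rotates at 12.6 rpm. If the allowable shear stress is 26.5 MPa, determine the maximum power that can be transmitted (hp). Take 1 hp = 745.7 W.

J = πd⁴/32 = π(0.526)⁴/32 = 7.515×10^-3 m⁴.
T_max = τ_allow·J/r = 2.65×10^7 × 7.515×10^-3 / 0.263 = 757200 N·m.
ω = 2π·12.6/60 = 1.319 rad/s, so P_max = T_max·ω = 9.992×10^5 W.

1340 hp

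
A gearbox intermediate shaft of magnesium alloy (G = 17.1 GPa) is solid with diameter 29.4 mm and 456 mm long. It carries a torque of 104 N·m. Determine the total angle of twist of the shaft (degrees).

J = πd⁴/32 = π(0.0294)⁴/32 = 7.335×10^-8 m⁴.
θ = T·L/(G·J) = 104.0 × 0.456 / (17.1×10⁹ × 7.335×10^-8) = 0.03781 rad.

2.17°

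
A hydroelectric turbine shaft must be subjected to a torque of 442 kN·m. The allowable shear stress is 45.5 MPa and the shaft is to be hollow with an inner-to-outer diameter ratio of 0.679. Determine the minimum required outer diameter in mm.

For a hollow shaft with d_i/d_o = 0.679: τ_max = 16T/(π d_o³ (1−k⁴)), so d_o = [16T/(π τ_allow (1−k⁴))]^(1/3) = [16·442000/(π·4.55×10^7·0.7874)]^(1/3) = 0.3975 m.

398 mm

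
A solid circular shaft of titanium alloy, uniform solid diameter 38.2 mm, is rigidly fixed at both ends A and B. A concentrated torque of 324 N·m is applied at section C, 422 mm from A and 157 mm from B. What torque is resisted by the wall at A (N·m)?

87.9 N·m

With uniform GJ and both ends fixed, compatibility θ_AC = θ_CB gives T_A·a = T_B·b, together with T_A + T_B = T₀.
T_A = T₀·b/(a+b) = 324.0·157/579.0 = 87.85 N·m; T_B = 236.1 N·m.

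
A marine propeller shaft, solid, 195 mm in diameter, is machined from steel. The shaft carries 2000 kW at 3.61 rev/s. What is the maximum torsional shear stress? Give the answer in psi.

8780 psi

ω = 2π·3.61 = 22.68 rad/s, so T = P/ω = 2000×10³ / 22.68 = 88170 N·m.
J = πd⁴/32 = π(0.195)⁴/32 = 1.420×10^-4 m⁴.
τ_max = T·r/J = 88170 × 0.0975 / 1.420×10^-4 = 6.056×10^7 Pa.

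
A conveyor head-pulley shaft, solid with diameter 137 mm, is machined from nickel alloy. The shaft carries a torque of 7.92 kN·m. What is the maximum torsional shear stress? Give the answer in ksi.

2.28 ksi

J = πd⁴/32 = π(0.137)⁴/32 = 3.458×10^-5 m⁴.
τ_max = T·r/J = 7920 × 0.0685 / 3.458×10^-5 = 1.569×10^7 Pa.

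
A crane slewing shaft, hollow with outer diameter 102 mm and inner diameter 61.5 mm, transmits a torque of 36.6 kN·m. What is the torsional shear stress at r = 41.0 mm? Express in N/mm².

J = π(d_o⁴ − d_i⁴)/32 = π(0.102⁴ − 0.0615⁴)/32 = 9.222×10^-6 m⁴.
Shear stress varies linearly with radius: τ = T·r/J = 36600 × 0.0410 / 9.222×10^-6 = 1.627×10^8 Pa.

163 N/mm²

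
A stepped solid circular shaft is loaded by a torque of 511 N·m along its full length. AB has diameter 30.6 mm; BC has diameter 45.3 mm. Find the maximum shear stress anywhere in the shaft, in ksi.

Under the same torque, τ_max = 16T/(πd³) is largest where d is smallest — segment AB (d = 30.6 mm).
τ_max = 16·511.0/(π·(0.0306)³) = 9.083×10^7 Pa.

13.2 ksi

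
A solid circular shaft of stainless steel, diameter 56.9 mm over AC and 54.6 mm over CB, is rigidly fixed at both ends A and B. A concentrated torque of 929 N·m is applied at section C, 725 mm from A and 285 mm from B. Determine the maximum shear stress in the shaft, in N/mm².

Compatibility: T_A·a/J_AC = T_B·b/J_CB with T_A + T_B = T₀.
J_AC = 1.03×10^-6 m⁴, J_CB = 8.73×10^-7 m⁴, so T_A = T₀·(J_AC/a)/((J_AC/a)+(J_CB/b)) = 294.3 N·m, T_B = 634.7 N·m.
τ in each portion: τ_AC = 8.14×10^6 Pa, τ_CB = 1.99×10^7 Pa; maximum is in CB.
τ_max = T_CB·r/J = 634.7·0.0273/8.73×10^-7 = 1.986×10^7 Pa.

19.9 N/mm²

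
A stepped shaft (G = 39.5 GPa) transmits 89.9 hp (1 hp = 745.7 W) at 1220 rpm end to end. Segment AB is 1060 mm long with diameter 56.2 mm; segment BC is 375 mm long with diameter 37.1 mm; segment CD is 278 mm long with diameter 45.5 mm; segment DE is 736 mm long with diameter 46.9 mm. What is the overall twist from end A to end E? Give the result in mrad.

70.5 mrad

ω = 2π·1220/60 = 127.8 rad/s, so T = P/ω = 89.9×745.7 / 127.8 = 524.7 N·m.
J_AB = π(0.0562)⁴/32 = 9.79×10^-7 m⁴; J_BC = π(0.0371)⁴/32 = 1.86×10^-7 m⁴; J_CD = π(0.0455)⁴/32 = 4.21×10^-7 m⁴; J_DE = π(0.0469)⁴/32 = 4.75×10^-7 m⁴.
θ = (T/G)·Σ L_i/J_i = (524.7/39.5×10⁹)·(1.06/9.79×10^-7 + 0.375/1.86×10^-7 + 0.278/4.21×10^-7 + 0.736/4.75×10^-7) = 0.07052 rad.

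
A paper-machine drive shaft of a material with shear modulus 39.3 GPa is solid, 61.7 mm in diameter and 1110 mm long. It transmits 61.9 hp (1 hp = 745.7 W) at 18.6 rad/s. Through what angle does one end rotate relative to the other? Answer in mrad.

49.3 mrad

ω = 18.6 rad/s, so T = P/ω = 61.9×745.7 / 18.60 = 2482 N·m.
J = πd⁴/32 = π(0.0617)⁴/32 = 1.423×10^-6 m⁴.
θ = T·L/(G·J) = 2482 × 1.11 / (39.3×10⁹ × 1.423×10^-6) = 0.04926 rad.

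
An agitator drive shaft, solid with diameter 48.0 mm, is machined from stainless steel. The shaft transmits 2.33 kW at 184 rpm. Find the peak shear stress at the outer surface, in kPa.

5570 kPa

ω = 2π·184/60 = 19.27 rad/s, so T = P/ω = 2.33×10³ / 19.27 = 120.9 N·m.
J = πd⁴/32 = π(0.0480)⁴/32 = 5.212×10^-7 m⁴.
τ_max = T·r/J = 120.9 × 0.0240 / 5.212×10^-7 = 5.569×10^6 Pa.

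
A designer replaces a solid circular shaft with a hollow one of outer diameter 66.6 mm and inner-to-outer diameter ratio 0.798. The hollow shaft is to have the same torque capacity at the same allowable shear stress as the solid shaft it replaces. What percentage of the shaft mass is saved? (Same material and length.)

Equal τ_max and T ⇒ the solid shaft needs d_s³ = d_o³(1−k⁴), so d_s = 66.6·(1−0.798⁴)^(1/3) = 56.00 mm.
Area ratio A_h/A_s = d_o²(1−k²)/d_s² = (1−k²)/(1−k⁴)^(2/3) = 0.5137.
Mass saving = 1 − 0.5137 = 48.6 %.

48.6 %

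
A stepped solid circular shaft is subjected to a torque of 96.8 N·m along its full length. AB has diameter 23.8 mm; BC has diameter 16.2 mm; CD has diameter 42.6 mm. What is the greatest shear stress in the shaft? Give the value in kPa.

Under the same torque, τ_max = 16T/(πd³) is largest where d is smallest — segment BC (d = 16.2 mm).
τ_max = 16·96.80/(π·(0.0162)³) = 1.160×10^8 Pa.

116000 kPa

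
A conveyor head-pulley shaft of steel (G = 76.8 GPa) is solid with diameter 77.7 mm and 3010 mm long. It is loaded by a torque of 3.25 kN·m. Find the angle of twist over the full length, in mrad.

35.6 mrad

J = πd⁴/32 = π(0.0777)⁴/32 = 3.578×10^-6 m⁴.
θ = T·L/(G·J) = 3250 × 3.01 / (76.8×10⁹ × 3.578×10^-6) = 0.03560 rad.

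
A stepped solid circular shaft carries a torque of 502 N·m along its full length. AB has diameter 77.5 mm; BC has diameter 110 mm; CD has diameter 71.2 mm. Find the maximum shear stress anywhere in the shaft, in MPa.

7.08 MPa

Under the same torque, τ_max = 16T/(πd³) is largest where d is smallest — segment CD (d = 71.2 mm).
τ_max = 16·502.0/(π·(0.0712)³) = 7.083×10^6 Pa.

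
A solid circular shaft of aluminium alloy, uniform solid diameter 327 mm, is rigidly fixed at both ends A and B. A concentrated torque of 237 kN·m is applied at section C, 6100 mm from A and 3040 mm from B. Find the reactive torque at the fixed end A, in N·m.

78800 N·m

With uniform GJ and both ends fixed, compatibility θ_AC = θ_CB gives T_A·a = T_B·b, together with T_A + T_B = T₀.
T_A = T₀·b/(a+b) = 237000·3040/9140 = 78830 N·m; T_B = 158200 N·m.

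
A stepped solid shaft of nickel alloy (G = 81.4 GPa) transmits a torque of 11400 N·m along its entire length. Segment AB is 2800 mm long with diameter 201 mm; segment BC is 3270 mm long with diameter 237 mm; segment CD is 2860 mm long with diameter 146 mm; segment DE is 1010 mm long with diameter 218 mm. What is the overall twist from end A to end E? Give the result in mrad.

J_AB = π(0.201)⁴/32 = 1.60×10^-4 m⁴; J_BC = π(0.237)⁴/32 = 3.10×10^-4 m⁴; J_CD = π(0.146)⁴/32 = 4.46×10^-5 m⁴; J_DE = π(0.218)⁴/32 = 2.22×10^-4 m⁴.
θ = (T/G)·Σ L_i/J_i = (11400/81.4×10⁹)·(2.80/1.60×10^-4 + 3.27/3.10×10^-4 + 2.86/4.46×10^-5 + 1.01/2.22×10^-4) = 0.01354 rad.

13.5 mrad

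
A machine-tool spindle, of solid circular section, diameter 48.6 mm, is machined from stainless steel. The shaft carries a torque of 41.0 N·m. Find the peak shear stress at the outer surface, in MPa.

J = πd⁴/32 = π(0.0486)⁴/32 = 5.477×10^-7 m⁴.
τ_max = T·r/J = 41.00 × 0.0243 / 5.477×10^-7 = 1.819×10^6 Pa.

1.82 MPa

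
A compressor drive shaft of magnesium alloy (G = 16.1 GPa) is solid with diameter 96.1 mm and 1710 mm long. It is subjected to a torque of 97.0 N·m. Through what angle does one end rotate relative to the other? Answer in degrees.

J = πd⁴/32 = π(0.0961)⁴/32 = 8.373×10^-6 m⁴.
θ = T·L/(G·J) = 97.00 × 1.71 / (16.1×10⁹ × 8.373×10^-6) = 1.230×10^-3 rad.

0.0705°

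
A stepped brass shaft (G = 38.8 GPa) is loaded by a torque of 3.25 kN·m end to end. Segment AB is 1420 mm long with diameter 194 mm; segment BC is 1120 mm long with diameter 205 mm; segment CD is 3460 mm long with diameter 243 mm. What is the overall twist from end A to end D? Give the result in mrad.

J_AB = π(0.194)⁴/32 = 1.39×10^-4 m⁴; J_BC = π(0.205)⁴/32 = 1.73×10^-4 m⁴; J_CD = π(0.243)⁴/32 = 3.42×10^-4 m⁴.
θ = (T/G)·Σ L_i/J_i = (3250/38.8×10⁹)·(1.42/1.39×10^-4 + 1.12/1.73×10^-4 + 3.46/3.42×10^-4) = 2.243×10^-3 rad.

2.24 mrad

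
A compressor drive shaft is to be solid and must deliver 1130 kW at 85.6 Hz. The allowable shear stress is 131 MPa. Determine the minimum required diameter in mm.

43.4 mm

ω = 2π·85.6 = 537.8 rad/s, so T = P/ω = 1130×10³ / 537.8 = 2101 N·m.
For a solid shaft τ_max = 16T/(πd³), so d = (16T/(π τ_allow))^(1/3) = (16·2101/(π·1.31×10^8))^(1/3) = 0.04339 m.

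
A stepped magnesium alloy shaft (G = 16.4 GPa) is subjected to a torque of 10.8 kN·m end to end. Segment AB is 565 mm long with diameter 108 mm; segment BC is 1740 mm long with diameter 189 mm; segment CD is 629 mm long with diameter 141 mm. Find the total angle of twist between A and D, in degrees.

J_AB = π(0.108)⁴/32 = 1.34×10^-5 m⁴; J_BC = π(0.189)⁴/32 = 1.25×10^-4 m⁴; J_CD = π(0.141)⁴/32 = 3.88×10^-5 m⁴.
θ = (T/G)·Σ L_i/J_i = (10800/16.4×10⁹)·(0.565/1.34×10^-5 + 1.74/1.25×10^-4 + 0.629/3.88×10^-5) = 0.04768 rad.

2.73°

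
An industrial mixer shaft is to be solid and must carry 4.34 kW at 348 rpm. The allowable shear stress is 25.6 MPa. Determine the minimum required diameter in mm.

ω = 2π·348/60 = 36.44 rad/s, so T = P/ω = 4.34×10³ / 36.44 = 119.1 N·m.
For a solid shaft τ_max = 16T/(πd³), so d = (16T/(π τ_allow))^(1/3) = (16·119.1/(π·2.56×10^7))^(1/3) = 0.02872 m.

28.7 mm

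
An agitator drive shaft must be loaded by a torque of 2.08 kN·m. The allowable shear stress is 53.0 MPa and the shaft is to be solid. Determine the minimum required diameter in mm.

For a solid shaft τ_max = 16T/(πd³), so d = (16T/(π τ_allow))^(1/3) = (16·2080/(π·5.30×10^7))^(1/3) = 0.05847 m.

58.5 mm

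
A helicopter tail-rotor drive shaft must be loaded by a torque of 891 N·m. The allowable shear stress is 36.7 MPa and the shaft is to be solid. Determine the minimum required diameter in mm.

For a solid shaft τ_max = 16T/(πd³), so d = (16T/(π τ_allow))^(1/3) = (16·891.0/(π·3.67×10^7))^(1/3) = 0.04982 m.

49.8 mm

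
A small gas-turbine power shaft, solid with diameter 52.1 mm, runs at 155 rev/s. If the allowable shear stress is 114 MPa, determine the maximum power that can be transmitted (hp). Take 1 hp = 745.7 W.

J = πd⁴/32 = π(0.0521)⁴/32 = 7.234×10^-7 m⁴.
T_max = τ_allow·J/r = 1.14×10^8 × 7.234×10^-7 / 0.0261 = 3166 N·m.
ω = 2π·155 = 973.9 rad/s, so P_max = T_max·ω = 3.083×10^6 W.

4130 hp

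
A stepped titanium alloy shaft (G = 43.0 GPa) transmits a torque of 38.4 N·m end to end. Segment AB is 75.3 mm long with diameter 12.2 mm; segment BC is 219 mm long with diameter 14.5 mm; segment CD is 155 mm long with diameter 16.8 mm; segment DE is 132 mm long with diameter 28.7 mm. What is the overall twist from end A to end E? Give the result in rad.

0.0955 rad

J_AB = π(0.0122)⁴/32 = 2.17×10^-9 m⁴; J_BC = π(0.0145)⁴/32 = 4.34×10^-9 m⁴; J_CD = π(0.0168)⁴/32 = 7.82×10^-9 m⁴; J_DE = π(0.0287)⁴/32 = 6.66×10^-8 m⁴.
θ = (T/G)·Σ L_i/J_i = (38.40/43.0×10⁹)·(0.0753/2.17×10^-9 + 0.219/4.34×10^-9 + 0.155/7.82×10^-9 + 0.132/6.66×10^-8) = 0.09545 rad.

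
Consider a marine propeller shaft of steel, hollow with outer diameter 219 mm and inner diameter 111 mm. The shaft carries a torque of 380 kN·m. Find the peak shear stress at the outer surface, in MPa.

J = π(d_o⁴ − d_i⁴)/32 = π(0.219⁴ − 0.111⁴)/32 = 2.109×10^-4 m⁴.
τ_max = T·r/J = 380000 × 0.110 / 2.109×10^-4 = 1.973×10^8 Pa.

197 MPa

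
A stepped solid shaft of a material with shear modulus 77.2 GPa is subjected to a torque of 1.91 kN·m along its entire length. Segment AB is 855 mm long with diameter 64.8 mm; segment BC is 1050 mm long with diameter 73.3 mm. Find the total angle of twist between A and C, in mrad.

21.4 mrad

J_AB = π(0.0648)⁴/32 = 1.73×10^-6 m⁴; J_BC = π(0.0733)⁴/32 = 2.83×10^-6 m⁴.
θ = (T/G)·Σ L_i/J_i = (1910/77.2×10⁹)·(0.855/1.73×10^-6 + 1.05/2.83×10^-6) = 0.02139 rad.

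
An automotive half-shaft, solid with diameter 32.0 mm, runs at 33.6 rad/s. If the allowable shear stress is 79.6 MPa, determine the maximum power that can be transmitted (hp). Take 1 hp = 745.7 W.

23.1 hp

J = πd⁴/32 = π(0.0320)⁴/32 = 1.029×10^-7 m⁴.
T_max = τ_allow·J/r = 7.96×10^7 × 1.029×10^-7 / 0.0160 = 512.1 N·m.
ω = 33.6 rad/s, so P_max = T_max·ω = 1.721×10^4 W.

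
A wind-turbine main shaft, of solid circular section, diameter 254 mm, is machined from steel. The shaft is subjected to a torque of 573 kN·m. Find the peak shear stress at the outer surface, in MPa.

J = πd⁴/32 = π(0.254)⁴/32 = 4.086×10^-4 m⁴.
τ_max = T·r/J = 573000 × 0.127 / 4.086×10^-4 = 1.781×10^8 Pa.

178 MPa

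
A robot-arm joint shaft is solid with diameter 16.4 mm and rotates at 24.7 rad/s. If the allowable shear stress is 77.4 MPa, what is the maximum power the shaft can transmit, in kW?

J = πd⁴/32 = π(0.0164)⁴/32 = 7.102×10^-9 m⁴.
T_max = τ_allow·J/r = 7.74×10^7 × 7.102×10^-9 / 0.00820 = 67.04 N·m.
ω = 24.7 rad/s, so P_max = T_max·ω = 1656 W.

1.66 kW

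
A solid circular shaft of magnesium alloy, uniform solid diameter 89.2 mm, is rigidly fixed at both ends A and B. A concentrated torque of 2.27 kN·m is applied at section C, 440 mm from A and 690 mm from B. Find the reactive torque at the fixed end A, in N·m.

With uniform GJ and both ends fixed, compatibility θ_AC = θ_CB gives T_A·a = T_B·b, together with T_A + T_B = T₀.
T_A = T₀·b/(a+b) = 2270·690/1130 = 1386 N·m; T_B = 883.9 N·m.

1390 N·m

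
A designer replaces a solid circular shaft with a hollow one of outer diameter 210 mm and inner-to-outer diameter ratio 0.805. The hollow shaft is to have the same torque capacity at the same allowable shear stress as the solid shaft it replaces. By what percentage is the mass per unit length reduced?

49.4 %

Equal τ_max and T ⇒ the solid shaft needs d_s³ = d_o³(1−k⁴), so d_s = 210·(1−0.805⁴)^(1/3) = 175.1 mm.
Area ratio A_h/A_s = d_o²(1−k²)/d_s² = (1−k²)/(1−k⁴)^(2/3) = 0.5061.
Mass saving = 1 − 0.5061 = 49.4 %.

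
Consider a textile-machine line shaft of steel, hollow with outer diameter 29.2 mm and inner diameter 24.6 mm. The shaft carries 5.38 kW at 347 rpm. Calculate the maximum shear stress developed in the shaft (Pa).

6.10e7 Pa

ω = 2π·347/60 = 36.34 rad/s, so T = P/ω = 5.38×10³ / 36.34 = 148.1 N·m.
J = π(d_o⁴ − d_i⁴)/32 = π(0.0292⁴ − 0.0246⁴)/32 = 3.542×10^-8 m⁴.
τ_max = T·r/J = 148.1 × 0.0146 / 3.542×10^-8 = 6.103×10^7 Pa.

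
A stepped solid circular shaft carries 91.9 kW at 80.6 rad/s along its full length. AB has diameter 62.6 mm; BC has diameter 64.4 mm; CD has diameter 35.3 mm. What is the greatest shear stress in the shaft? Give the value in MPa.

ω = 80.6 rad/s, so T = P/ω = 91.9×10³ / 80.60 = 1140 N·m.
Under the same torque, τ_max = 16T/(πd³) is largest where d is smallest — segment CD (d = 35.3 mm).
τ_max = 16·1140/(π·(0.0353)³) = 1.320×10^8 Pa.

132 MPa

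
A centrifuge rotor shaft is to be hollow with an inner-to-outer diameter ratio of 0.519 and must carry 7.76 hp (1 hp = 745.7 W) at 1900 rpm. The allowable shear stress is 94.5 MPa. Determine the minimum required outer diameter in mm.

11.9 mm

ω = 2π·1900/60 = 199.0 rad/s, so T = P/ω = 7.76×745.7 / 199.0 = 29.08 N·m.
For a hollow shaft with d_i/d_o = 0.519: τ_max = 16T/(π d_o³ (1−k⁴)), so d_o = [16T/(π τ_allow (1−k⁴))]^(1/3) = [16·29.08/(π·9.45×10^7·0.9274)]^(1/3) = 0.01191 m.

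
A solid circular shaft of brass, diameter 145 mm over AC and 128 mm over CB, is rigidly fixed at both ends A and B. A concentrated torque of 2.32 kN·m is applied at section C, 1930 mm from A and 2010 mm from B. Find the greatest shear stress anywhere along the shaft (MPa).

2.45 MPa

Compatibility: T_A·a/J_AC = T_B·b/J_CB with T_A + T_B = T₀.
J_AC = 4.34×10^-5 m⁴, J_CB = 2.64×10^-5 m⁴, so T_A = T₀·(J_AC/a)/((J_AC/a)+(J_CB/b)) = 1465 N·m, T_B = 854.5 N·m.
τ in each portion: τ_AC = 2.45×10^6 Pa, τ_CB = 2.08×10^6 Pa; maximum is in AC.
τ_max = T_AC·r/J = 1465·0.0725/4.34×10^-5 = 2.448×10^6 Pa.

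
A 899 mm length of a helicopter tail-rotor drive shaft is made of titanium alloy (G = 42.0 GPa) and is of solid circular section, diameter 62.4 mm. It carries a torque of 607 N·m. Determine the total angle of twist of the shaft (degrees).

J = πd⁴/32 = π(0.0624)⁴/32 = 1.488×10^-6 m⁴.
θ = T·L/(G·J) = 607.0 × 0.899 / (42.0×10⁹ × 1.488×10^-6) = 8.729×10^-3 rad.

0.500°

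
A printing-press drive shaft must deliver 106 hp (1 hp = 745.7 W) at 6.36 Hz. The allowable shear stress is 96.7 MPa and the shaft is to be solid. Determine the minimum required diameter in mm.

ω = 2π·6.36 = 39.96 rad/s, so T = P/ω = 106×745.7 / 39.96 = 1978 N·m.
For a solid shaft τ_max = 16T/(πd³), so d = (16T/(π τ_allow))^(1/3) = (16·1978/(π·9.67×10^7))^(1/3) = 0.04705 m.

47.1 mm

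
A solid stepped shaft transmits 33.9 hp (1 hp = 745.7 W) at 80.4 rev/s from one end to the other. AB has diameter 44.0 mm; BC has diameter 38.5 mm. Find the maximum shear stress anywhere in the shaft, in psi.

648 psi

ω = 2π·80.4 = 505.2 rad/s, so T = P/ω = 33.9×745.7 / 505.2 = 50.04 N·m.
Under the same torque, τ_max = 16T/(πd³) is largest where d is smallest — segment BC (d = 38.5 mm).
τ_max = 16·50.04/(π·(0.0385)³) = 4.466×10^6 Pa.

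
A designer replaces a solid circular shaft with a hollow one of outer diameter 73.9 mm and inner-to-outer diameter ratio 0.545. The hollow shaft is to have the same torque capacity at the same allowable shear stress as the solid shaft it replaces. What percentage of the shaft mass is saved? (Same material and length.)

Equal τ_max and T ⇒ the solid shaft needs d_s³ = d_o³(1−k⁴), so d_s = 73.9·(1−0.545⁴)^(1/3) = 71.66 mm.
Area ratio A_h/A_s = d_o²(1−k²)/d_s² = (1−k²)/(1−k⁴)^(2/3) = 0.7476.
Mass saving = 1 − 0.7476 = 25.2 %.

25.2 %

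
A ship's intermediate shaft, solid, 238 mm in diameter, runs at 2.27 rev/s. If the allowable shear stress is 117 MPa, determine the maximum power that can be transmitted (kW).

4420 kW

J = πd⁴/32 = π(0.238)⁴/32 = 3.150×10^-4 m⁴.
T_max = τ_allow·J/r = 1.17×10^8 × 3.150×10^-4 / 0.119 = 309700 N·m.
ω = 2π·2.27 = 14.26 rad/s, so P_max = T_max·ω = 4.417×10^6 W.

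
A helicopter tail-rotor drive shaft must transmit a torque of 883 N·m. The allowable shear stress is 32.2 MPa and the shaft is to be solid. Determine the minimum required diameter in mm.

For a solid shaft τ_max = 16T/(πd³), so d = (16T/(π τ_allow))^(1/3) = (16·883.0/(π·3.22×10^7))^(1/3) = 0.05188 m.

51.9 mm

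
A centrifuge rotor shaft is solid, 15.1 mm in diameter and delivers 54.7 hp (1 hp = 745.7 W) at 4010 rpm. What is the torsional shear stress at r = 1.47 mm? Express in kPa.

28000 kPa

ω = 2π·4010/60 = 419.9 rad/s, so T = P/ω = 54.7×745.7 / 419.9 = 97.14 N·m.
J = πd⁴/32 = π(0.0151)⁴/32 = 5.104×10^-9 m⁴.
Shear stress varies linearly with radius: τ = T·r/J = 97.14 × 0.00147 / 5.104×10^-9 = 2.798×10^7 Pa.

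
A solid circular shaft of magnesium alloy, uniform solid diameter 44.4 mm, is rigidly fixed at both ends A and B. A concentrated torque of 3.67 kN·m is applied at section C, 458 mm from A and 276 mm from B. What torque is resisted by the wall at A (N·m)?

1380 N·m

With uniform GJ and both ends fixed, compatibility θ_AC = θ_CB gives T_A·a = T_B·b, together with T_A + T_B = T₀.
T_A = T₀·b/(a+b) = 3670·276/734.0 = 1380 N·m; T_B = 2290 N·m.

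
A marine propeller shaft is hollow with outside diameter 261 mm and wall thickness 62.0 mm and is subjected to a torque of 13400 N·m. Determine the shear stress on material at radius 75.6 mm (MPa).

2.41 MPa

J = π(d_o⁴ − d_i⁴)/32 = π(0.261⁴ − 0.137⁴)/32 = 4.210×10^-4 m⁴.
Shear stress varies linearly with radius: τ = T·r/J = 13400 × 0.0756 / 4.210×10^-4 = 2.406×10^6 Pa.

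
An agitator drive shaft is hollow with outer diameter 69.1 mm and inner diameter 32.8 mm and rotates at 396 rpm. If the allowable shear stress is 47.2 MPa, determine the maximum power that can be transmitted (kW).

J = π(d_o⁴ − d_i⁴)/32 = π(0.0691⁴ − 0.0328⁴)/32 = 2.125×10^-6 m⁴.
T_max = τ_allow·J/r = 4.72×10^7 × 2.125×10^-6 / 0.0345 = 2903 N·m.
ω = 2π·396/60 = 41.47 rad/s, so P_max = T_max·ω = 1.204×10^5 W.

120 kW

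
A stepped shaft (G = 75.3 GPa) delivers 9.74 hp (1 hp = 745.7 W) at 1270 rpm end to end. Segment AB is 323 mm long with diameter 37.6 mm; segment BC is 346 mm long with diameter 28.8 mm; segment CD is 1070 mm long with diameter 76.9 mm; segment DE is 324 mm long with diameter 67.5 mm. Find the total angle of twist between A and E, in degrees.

ω = 2π·1270/60 = 133.0 rad/s, so T = P/ω = 9.74×745.7 / 133.0 = 54.61 N·m.
J_AB = π(0.0376)⁴/32 = 1.96×10^-7 m⁴; J_BC = π(0.0288)⁴/32 = 6.75×10^-8 m⁴; J_CD = π(0.0769)⁴/32 = 3.43×10^-6 m⁴; J_DE = π(0.0675)⁴/32 = 2.04×10^-6 m⁴.
θ = (T/G)·Σ L_i/J_i = (54.61/75.3×10⁹)·(0.323/1.96×10^-7 + 0.346/6.75×10^-8 + 1.07/3.43×10^-6 + 0.324/2.04×10^-6) = 5.251×10^-3 rad.

0.301°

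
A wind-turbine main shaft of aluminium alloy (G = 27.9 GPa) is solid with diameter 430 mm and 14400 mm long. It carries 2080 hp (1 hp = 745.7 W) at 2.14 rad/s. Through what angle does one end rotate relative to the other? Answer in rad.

ω = 2.14 rad/s, so T = P/ω = 2080×745.7 / 2.140 = 724800 N·m.
J = πd⁴/32 = π(0.430)⁴/32 = 3.356×10^-3 m⁴.
θ = T·L/(G·J) = 724800 × 14.4 / (27.9×10⁹ × 3.356×10^-3) = 0.1115 rad.

0.111 rad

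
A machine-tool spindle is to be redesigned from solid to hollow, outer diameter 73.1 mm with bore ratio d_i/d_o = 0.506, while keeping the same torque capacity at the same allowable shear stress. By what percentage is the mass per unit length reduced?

22.2 %

Equal τ_max and T ⇒ the solid shaft needs d_s³ = d_o³(1−k⁴), so d_s = 73.1·(1−0.506⁴)^(1/3) = 71.47 mm.
Area ratio A_h/A_s = d_o²(1−k²)/d_s² = (1−k²)/(1−k⁴)^(2/3) = 0.7784.
Mass saving = 1 − 0.7784 = 22.2 %.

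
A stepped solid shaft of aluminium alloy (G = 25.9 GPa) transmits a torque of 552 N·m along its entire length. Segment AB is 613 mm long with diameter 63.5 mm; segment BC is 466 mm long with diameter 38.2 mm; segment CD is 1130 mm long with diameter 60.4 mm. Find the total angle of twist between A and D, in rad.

J_AB = π(0.0635)⁴/32 = 1.60×10^-6 m⁴; J_BC = π(0.0382)⁴/32 = 2.09×10^-7 m⁴; J_CD = π(0.0604)⁴/32 = 1.31×10^-6 m⁴.
θ = (T/G)·Σ L_i/J_i = (552.0/25.9×10⁹)·(0.613/1.60×10^-6 + 0.466/2.09×10^-7 + 1.13/1.31×10^-6) = 0.07413 rad.

0.0741 rad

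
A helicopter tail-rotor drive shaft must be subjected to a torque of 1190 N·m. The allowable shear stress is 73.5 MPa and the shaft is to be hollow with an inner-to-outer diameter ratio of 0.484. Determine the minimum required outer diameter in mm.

44.4 mm

For a hollow shaft with d_i/d_o = 0.484: τ_max = 16T/(π d_o³ (1−k⁴)), so d_o = [16T/(π τ_allow (1−k⁴))]^(1/3) = [16·1190/(π·7.35×10^7·0.9451)]^(1/3) = 0.04435 m.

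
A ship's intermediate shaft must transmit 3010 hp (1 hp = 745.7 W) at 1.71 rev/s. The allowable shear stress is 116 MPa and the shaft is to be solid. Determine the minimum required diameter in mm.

209 mm

ω = 2π·1.71 = 10.74 rad/s, so T = P/ω = 3010×745.7 / 10.74 = 208900 N·m.
For a solid shaft τ_max = 16T/(πd³), so d = (16T/(π τ_allow))^(1/3) = (16·208900/(π·1.16×10^8))^(1/3) = 0.2093 m.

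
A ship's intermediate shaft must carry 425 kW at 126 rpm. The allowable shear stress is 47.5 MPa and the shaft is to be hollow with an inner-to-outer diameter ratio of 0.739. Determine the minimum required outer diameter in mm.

170 mm

ω = 2π·126/60 = 13.19 rad/s, so T = P/ω = 425×10³ / 13.19 = 32210 N·m.
For a hollow shaft with d_i/d_o = 0.739: τ_max = 16T/(π d_o³ (1−k⁴)), so d_o = [16T/(π τ_allow (1−k⁴))]^(1/3) = [16·32210/(π·4.75×10^7·0.7018)]^(1/3) = 0.1701 m.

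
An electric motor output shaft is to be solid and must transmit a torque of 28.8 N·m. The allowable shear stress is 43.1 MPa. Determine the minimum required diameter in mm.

For a solid shaft τ_max = 16T/(πd³), so d = (16T/(π τ_allow))^(1/3) = (16·28.80/(π·4.31×10^7))^(1/3) = 0.01504 m.

15.0 mm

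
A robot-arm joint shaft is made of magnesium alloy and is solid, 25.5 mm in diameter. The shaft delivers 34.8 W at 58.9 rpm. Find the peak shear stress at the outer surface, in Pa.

1.73e6 Pa

ω = 2π·58.9/60 = 6.168 rad/s, so T = P/ω = 34.8 / 6.168 = 5.642 N·m.
J = πd⁴/32 = π(0.0255)⁴/32 = 4.151×10^-8 m⁴.
τ_max = T·r/J = 5.642 × 0.0127 / 4.151×10^-8 = 1.733×10^6 Pa.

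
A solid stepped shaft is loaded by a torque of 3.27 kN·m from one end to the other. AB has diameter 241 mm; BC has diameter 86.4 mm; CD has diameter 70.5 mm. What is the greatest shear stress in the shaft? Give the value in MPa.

47.5 MPa

Under the same torque, τ_max = 16T/(πd³) is largest where d is smallest — segment CD (d = 70.5 mm).
τ_max = 16·3270/(π·(0.0705)³) = 4.753×10^7 Pa.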